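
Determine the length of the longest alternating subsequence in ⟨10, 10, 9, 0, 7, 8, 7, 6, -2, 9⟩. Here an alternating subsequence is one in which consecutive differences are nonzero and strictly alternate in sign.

A longest alternating subsequence is 10, 0, 8, 7, 9 (positions 1,4,6,7,10); its 4 consecutive differences strictly alternate in sign, and length 5 is optimal.

5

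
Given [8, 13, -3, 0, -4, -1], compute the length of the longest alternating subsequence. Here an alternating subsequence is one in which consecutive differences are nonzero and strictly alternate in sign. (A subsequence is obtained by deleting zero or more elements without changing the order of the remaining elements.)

Track the best alternating length ending on an up-step vs a down-step at each position: up/down = 1/1, 2/1, 1/3, 4/3, 1/5, 6/5.
The maximum over both is 6; one such subsequence is 8, 13, -3, 0, -4, -1.

6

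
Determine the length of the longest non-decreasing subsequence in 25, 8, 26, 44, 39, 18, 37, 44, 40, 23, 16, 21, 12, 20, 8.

4

One longest non-decreasing subsequence is 25, 26, 44, 44 (positions 1,3,4,8), of length 4; no longer one exists.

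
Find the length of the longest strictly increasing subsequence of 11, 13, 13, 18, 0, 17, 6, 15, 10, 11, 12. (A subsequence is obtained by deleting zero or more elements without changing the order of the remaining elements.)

Scanning left to right, the best length ending at each element is: 11→1, 13→2, 13→2, 18→3, 0→1, 17→3, 6→2, 15→3, 10→3, 11→4, 12→5.
So the longest increasing subsequence has length 5, e.g. 0, 6, 10, 11, 12.

5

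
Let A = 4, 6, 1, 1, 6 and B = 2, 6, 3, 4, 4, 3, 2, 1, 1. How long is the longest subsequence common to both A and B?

Backtracking the LCS table gives one alignment: 4 (A1,B5) → 1 (A3,B8) → 1 (A4,B9).
So the longest common subsequence has length 3.

3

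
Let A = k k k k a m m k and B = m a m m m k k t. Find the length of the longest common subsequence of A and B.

4

A longest common subsequence is ammk (length 4); the LCS DP confirms no longer common subsequence exists.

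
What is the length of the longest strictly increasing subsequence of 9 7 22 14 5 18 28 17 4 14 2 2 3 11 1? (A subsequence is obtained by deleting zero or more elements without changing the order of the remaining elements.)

Scanning left to right, the best length ending at each element is: 9→1, 7→1, 22→2, 14→2, 5→1, 18→3, 28→4, 17→3, 4→1, 14→2, 2→1, 2→1, 3→2, 11→3, 1→1.
So the longest increasing subsequence has length 4, e.g. 9, 14, 18, 28.

4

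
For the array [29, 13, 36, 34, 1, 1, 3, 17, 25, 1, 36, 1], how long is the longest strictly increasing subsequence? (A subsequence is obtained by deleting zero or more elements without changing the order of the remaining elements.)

5

Scanning left to right, the best length ending at each element is: 29→1, 13→1, 36→2, 34→2, 1→1, 1→1, 3→2, 17→3, 25→4, 1→1, 36→5, 1→1.
So the longest increasing subsequence has length 5, e.g. 1, 3, 17, 25, 36.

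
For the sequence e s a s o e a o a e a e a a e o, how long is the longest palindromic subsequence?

11

Using dp[i][j] = 2 + dp[i+1][j−1] if the ends match, else max(dp[i+1][j], dp[i][j−1]):
dp[1][16] = 11. A witness is oeaaeaeaaeo at positions 5,6,7,9,10,11,12,13,14,15,16.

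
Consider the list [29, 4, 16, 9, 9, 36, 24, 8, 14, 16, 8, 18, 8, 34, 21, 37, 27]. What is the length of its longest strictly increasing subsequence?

7

One longest increasing subsequence is 4, 9, 14, 16, 18, 34, 37 (positions 2,4,9,10,12,14,16), of length 7; no longer one exists.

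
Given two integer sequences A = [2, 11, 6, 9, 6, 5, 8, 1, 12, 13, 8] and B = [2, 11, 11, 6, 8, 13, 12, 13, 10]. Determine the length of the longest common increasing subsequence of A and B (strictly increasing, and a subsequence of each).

A longest common strictly increasing subsequence is 2, 6, 8, 12, 13 (length 5); it appears in order in both A and B, and no longer such subsequence exists.

5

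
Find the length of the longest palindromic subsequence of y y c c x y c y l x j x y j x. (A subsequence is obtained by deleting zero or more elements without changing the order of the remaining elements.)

7

One longest palindromic subsequence is xyxjxyx (positions 5,8,10,11,12,13,15); it reads the same forward and backward, and the interval DP gives dp[1][15] = 7.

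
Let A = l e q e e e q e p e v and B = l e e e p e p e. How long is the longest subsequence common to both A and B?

Backtracking the LCS table gives one alignment: l (A1,B1) → e (A2,B2) → e (A4,B3) → e (A5,B4) → e (A8,B6) → p (A9,B7) → e (A10,B8).
So the longest common subsequence has length 7.

7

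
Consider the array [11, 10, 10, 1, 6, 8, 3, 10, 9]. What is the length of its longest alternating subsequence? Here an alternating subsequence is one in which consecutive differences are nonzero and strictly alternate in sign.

Track the best alternating length ending on an up-step vs a down-step at each position: up/down = 1/1, 1/2, 1/2, 1/2, 3/2, 3/2, 3/4, 5/2, 5/6.
The maximum over both is 6; one such subsequence is 11, 1, 6, 3, 10, 9.

6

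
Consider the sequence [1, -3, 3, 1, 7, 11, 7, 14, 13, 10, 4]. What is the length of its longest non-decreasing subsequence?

5

Scanning left to right, the best length ending at each element is: 1→1, -3→1, 3→2, 1→2, 7→3, 11→4, 7→4, 14→5, 13→5, 10→5, 4→3.
So the longest non-decreasing subsequence has length 5, e.g. 1, 3, 7, 11, 14.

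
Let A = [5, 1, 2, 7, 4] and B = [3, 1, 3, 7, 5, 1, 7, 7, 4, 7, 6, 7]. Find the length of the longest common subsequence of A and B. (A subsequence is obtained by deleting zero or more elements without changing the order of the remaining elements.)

Backtracking the LCS table gives one alignment: 5 (A1,B5) → 1 (A2,B6) → 7 (A4,B8) → 4 (A5,B9).
So the longest common subsequence has length 4.

4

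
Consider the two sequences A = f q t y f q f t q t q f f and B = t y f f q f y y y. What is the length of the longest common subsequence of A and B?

6

A longest common subsequence is tyffqf (length 6); the LCS DP confirms no longer common subsequence exists.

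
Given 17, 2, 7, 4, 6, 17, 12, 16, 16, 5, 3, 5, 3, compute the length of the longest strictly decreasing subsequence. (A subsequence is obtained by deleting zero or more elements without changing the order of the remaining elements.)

Scanning left to right, the best length ending at each element is: 17→1, 2→2, 7→2, 4→3, 6→3, 17→1, 12→2, 16→2, 16→2, 5→4, 3→5, 5→4, 3→5.
So the longest decreasing subsequence has length 5, e.g. 17, 7, 6, 5, 3.

5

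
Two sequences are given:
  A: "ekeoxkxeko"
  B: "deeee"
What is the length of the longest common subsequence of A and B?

Backtracking the LCS table gives one alignment: e (A1,B3) → e (A3,B4) → e (A8,B5).
So the longest common subsequence has length 3.

3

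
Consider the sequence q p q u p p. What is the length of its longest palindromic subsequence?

3

One longest palindromic subsequence is ppp (positions 2,5,6); it reads the same forward and backward, and the interval DP gives dp[1][6] = 3.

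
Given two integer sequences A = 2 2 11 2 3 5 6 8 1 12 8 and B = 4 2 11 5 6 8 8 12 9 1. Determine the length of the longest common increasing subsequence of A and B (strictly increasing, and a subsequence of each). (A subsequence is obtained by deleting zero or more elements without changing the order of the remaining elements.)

5

A longest common strictly increasing subsequence is 2, 5, 6, 8, 12 (length 5); it appears in order in both A and B, and no longer such subsequence exists.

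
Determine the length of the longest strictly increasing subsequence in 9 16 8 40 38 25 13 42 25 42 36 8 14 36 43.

5

Scanning left to right, the best length ending at each element is: 9→1, 16→2, 8→1, 40→3, 38→3, 25→3, 13→2, 42→4, 25→3, 42→4, 36→4, 8→1, 14→3, 36→4, 43→5.
So the longest increasing subsequence has length 5, e.g. 9, 16, 40, 42, 43.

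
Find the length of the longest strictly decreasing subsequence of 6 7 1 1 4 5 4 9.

3

One longest decreasing subsequence is 6, 5, 4 (positions 1,6,7), of length 3; no longer one exists.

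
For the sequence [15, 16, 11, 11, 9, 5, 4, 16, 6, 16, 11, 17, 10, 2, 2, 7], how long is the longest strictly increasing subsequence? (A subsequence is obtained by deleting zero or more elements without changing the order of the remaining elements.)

4

Scanning left to right, the best length ending at each element is: 15→1, 16→2, 11→1, 11→1, 9→1, 5→1, 4→1, 16→2, 6→2, 16→3, 11→3, 17→4, 10→3, 2→1, 2→1, 7→3.
So the longest increasing subsequence has length 4, e.g. 5, 6, 16, 17.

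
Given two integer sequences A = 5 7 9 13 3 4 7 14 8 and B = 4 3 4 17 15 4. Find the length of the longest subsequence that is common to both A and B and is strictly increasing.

For each value that appears in both, track the longest common increasing run ending there.
The best achievable length is 2; one witness is 3, 4 (A-positions 5,6, B-positions 2,3).

2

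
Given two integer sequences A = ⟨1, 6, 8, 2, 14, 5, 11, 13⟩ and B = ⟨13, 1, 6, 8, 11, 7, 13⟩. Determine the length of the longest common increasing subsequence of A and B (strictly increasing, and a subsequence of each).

5

For each value that appears in both, track the longest common increasing run ending there.
The best achievable length is 5; one witness is 1, 6, 8, 11, 13 (A-positions 1,2,3,7,8, B-positions 2,3,4,5,7).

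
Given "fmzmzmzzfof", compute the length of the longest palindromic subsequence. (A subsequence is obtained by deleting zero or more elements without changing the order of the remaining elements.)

One longest palindromic subsequence is fzzmzzf (positions 1,3,5,6,7,8,11); it reads the same forward and backward, and the interval DP gives dp[1][11] = 7.

7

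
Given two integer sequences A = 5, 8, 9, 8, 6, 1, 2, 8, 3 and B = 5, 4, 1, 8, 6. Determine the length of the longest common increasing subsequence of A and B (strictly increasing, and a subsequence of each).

For each value that appears in both, track the longest common increasing run ending there.
The best achievable length is 2; one witness is 5, 8 (A-positions 1,2, B-positions 1,4).

2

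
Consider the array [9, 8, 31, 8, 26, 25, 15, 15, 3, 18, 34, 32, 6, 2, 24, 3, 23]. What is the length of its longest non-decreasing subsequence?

One longest non-decreasing subsequence is 8, 8, 15, 15, 18, 34 (positions 2,4,7,8,10,11), of length 6; no longer one exists.

6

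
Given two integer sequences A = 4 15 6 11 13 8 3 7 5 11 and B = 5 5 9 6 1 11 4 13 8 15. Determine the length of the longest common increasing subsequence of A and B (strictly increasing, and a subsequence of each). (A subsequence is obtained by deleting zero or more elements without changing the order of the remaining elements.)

3

A longest common strictly increasing subsequence is 6, 11, 13 (length 3); it appears in order in both A and B, and no longer such subsequence exists.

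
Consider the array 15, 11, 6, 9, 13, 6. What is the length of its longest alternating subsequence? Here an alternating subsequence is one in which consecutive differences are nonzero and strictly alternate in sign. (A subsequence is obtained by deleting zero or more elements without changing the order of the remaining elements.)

Track the best alternating length ending on an up-step vs a down-step at each position: up/down = 1/1, 1/2, 1/2, 3/2, 3/2, 1/4.
The maximum over both is 4; one such subsequence is 15, 6, 9, 6.

4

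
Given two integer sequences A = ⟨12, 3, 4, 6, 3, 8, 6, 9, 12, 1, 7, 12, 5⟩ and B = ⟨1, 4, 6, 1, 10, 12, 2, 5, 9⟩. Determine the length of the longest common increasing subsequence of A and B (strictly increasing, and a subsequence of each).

For each value that appears in both, track the longest common increasing run ending there.
The best achievable length is 3; one witness is 4, 6, 12 (A-positions 3,4,9, B-positions 2,3,6).

3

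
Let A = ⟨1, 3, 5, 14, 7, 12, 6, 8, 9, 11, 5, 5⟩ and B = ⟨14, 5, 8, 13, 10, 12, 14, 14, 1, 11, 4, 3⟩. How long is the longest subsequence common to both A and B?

Backtracking the LCS table gives one alignment: 5 (A3,B2) → 14 (A4,B8) → 11 (A10,B10).
So the longest common subsequence has length 3.

3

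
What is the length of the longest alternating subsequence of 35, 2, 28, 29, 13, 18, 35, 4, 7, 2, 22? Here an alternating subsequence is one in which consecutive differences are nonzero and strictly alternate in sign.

Track the best alternating length ending on an up-step vs a down-step at each position: up/down = 1/1, 1/2, 3/2, 3/2, 3/4, 5/4, 5/1, 3/6, 7/6, 1/8, 9/6.
The maximum over both is 9; one such subsequence is 35, 2, 28, 13, 18, 4, 7, 2, 22.

9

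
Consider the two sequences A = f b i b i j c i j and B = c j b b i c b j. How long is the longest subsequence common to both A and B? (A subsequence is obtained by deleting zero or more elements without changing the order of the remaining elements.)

5

Backtracking the LCS table gives one alignment: b (A2,B3) → b (A4,B4) → i (A5,B5) → c (A7,B6) → j (A9,B8).
So the longest common subsequence has length 5.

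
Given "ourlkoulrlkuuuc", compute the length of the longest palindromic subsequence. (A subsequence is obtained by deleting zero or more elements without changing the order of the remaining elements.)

One longest palindromic subsequence is uulrluu (positions 2,7,8,9,10,13,14); it reads the same forward and backward, and the interval DP gives dp[1][15] = 7.

7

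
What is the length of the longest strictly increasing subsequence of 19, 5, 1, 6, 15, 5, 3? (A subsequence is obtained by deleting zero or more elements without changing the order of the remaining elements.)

Let dp[i] be the longest increasing subsequence ending at position i. Then dp = [1, 1, 1, 2, 3, 2, 2].
The maximum is 3; one witness is 5, 6, 15 at positions 2,4,5.

3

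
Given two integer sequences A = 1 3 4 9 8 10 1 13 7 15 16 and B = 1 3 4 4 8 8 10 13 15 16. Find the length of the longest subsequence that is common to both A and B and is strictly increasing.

8

For each value that appears in both, track the longest common increasing run ending there.
The best achievable length is 8; one witness is 1, 3, 4, 8, 10, 13, 15, 16 (A-positions 1,2,3,5,6,8,10,11, B-positions 1,2,3,5,7,8,9,10).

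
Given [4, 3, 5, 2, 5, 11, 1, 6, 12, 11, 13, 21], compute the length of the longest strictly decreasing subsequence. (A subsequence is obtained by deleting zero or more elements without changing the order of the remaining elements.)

4

Scanning left to right, the best length ending at each element is: 4→1, 3→2, 5→1, 2→3, 5→1, 11→1, 1→4, 6→2, 12→1, 11→2, 13→1, 21→1.
So the longest decreasing subsequence has length 4, e.g. 4, 3, 2, 1.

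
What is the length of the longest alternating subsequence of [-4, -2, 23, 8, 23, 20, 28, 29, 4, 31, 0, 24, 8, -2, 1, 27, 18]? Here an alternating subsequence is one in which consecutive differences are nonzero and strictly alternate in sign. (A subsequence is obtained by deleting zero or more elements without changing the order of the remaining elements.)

Track the best alternating length ending on an up-step vs a down-step at each position: up/down = 1/1, 2/1, 2/1, 2/3, 4/1, 4/5, 6/1, 6/1, 2/7, 8/1, 2/9, 10/9, 10/11, 2/11, 12/11, 12/9, 12/13.
The maximum over both is 13; one such subsequence is -4, 23, 8, 23, 20, 28, 4, 31, 0, 24, 8, 27, 18.

13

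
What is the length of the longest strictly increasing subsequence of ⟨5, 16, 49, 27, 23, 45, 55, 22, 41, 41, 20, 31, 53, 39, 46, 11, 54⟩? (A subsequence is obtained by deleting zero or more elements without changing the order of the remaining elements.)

One longest increasing subsequence is 5, 16, 27, 31, 39, 46, 54 (positions 1,2,4,12,14,15,17), of length 7; no longer one exists.

7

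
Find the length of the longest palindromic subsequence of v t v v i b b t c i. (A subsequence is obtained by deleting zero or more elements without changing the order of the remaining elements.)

Using dp[i][j] = 2 + dp[i+1][j−1] if the ends match, else max(dp[i+1][j], dp[i][j−1]):
dp[1][10] = 4. A witness is ibbi at positions 5,6,7,10.

4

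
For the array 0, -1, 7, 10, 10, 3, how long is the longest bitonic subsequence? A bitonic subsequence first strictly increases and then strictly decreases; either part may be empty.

4

Let inc[i] be the LIS ending at i and dec[i] the longest strictly decreasing subsequence starting at i. inc = [1, 1, 2, 3, 3, 2], dec = [2, 1, 2, 2, 2, 1].
max_i inc[i]+dec[i]−1 = 4, with one witness 0, 7, 10, 3.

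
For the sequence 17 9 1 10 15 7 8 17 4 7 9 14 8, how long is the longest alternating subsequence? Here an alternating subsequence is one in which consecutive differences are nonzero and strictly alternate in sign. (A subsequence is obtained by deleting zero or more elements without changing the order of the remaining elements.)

A longest alternating subsequence is 17, 9, 10, 7, 8, 4, 9, 8 (positions 1,2,4,6,7,9,11,13); its 7 consecutive differences strictly alternate in sign, and length 8 is optimal.

8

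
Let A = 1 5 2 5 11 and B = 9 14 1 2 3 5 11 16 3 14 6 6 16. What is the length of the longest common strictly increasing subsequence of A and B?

For each value that appears in both, track the longest common increasing run ending there.
The best achievable length is 4; one witness is 1, 2, 5, 11 (A-positions 1,3,4,5, B-positions 3,4,6,7).

4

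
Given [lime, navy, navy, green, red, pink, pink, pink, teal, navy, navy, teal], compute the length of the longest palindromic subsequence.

7

Using dp[i][j] = 2 + dp[i+1][j−1] if the ends match, else max(dp[i+1][j], dp[i][j−1]):
dp[1][12] = 7. A witness is navy navy pink pink pink navy navy at positions 2,3,6,7,8,10,11.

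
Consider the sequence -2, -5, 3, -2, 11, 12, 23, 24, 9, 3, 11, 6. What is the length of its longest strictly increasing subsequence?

6

One longest increasing subsequence is -2, 3, 11, 12, 23, 24 (positions 1,3,5,6,7,8), of length 6; no longer one exists.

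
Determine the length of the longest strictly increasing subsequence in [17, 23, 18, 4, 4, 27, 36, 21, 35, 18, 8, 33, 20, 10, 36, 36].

5

Scanning left to right, the best length ending at each element is: 17→1, 23→2, 18→2, 4→1, 4→1, 27→3, 36→4, 21→3, 35→4, 18→2, 8→2, 33→4, 20→3, 10→3, 36→5, 36→5.
So the longest increasing subsequence has length 5, e.g. 17, 23, 27, 35, 36.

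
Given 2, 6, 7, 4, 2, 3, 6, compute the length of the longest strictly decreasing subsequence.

3

Let dp[i] be the longest decreasing subsequence ending at position i. Then dp = [1, 1, 1, 2, 3, 3, 2].
The maximum is 3; one witness is 6, 4, 2 at positions 2,4,5.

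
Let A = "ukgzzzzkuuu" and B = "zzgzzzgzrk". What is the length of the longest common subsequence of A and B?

Backtracking the LCS table gives one alignment: g (A3,B3) → z (A4,B4) → z (A5,B5) → z (A6,B6) → z (A7,B8) → k (A8,B10).
So the longest common subsequence has length 6.

6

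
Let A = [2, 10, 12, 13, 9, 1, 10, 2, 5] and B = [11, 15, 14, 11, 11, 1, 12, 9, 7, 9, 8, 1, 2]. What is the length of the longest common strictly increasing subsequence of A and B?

A longest common strictly increasing subsequence is 1, 2 (length 2); it appears in order in both A and B, and no longer such subsequence exists.

2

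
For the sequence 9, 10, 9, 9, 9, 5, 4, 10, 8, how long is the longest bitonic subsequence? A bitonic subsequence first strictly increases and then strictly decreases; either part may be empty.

One longest bitonic subsequence is 9, 10, 9, 5, 4 (positions 1,2,5,6,7): it rises to 10 then falls. Length 5 is optimal.

5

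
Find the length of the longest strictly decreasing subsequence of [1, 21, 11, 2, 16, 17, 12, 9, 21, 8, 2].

6

One longest decreasing subsequence is 21, 16, 12, 9, 8, 2 (positions 2,5,7,8,10,11), of length 6; no longer one exists.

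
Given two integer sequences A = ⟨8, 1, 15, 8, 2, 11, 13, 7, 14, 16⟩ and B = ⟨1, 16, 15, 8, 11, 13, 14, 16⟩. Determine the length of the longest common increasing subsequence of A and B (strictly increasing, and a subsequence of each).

6

For each value that appears in both, track the longest common increasing run ending there.
The best achievable length is 6; one witness is 1, 8, 11, 13, 14, 16 (A-positions 2,4,6,7,9,10, B-positions 1,4,5,6,7,8).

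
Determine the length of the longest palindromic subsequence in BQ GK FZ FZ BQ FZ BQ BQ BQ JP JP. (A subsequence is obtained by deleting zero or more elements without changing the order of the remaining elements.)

5

One longest palindromic subsequence is BQ BQ BQ BQ BQ (positions 1,5,7,8,9); it reads the same forward and backward, and the interval DP gives dp[1][11] = 5.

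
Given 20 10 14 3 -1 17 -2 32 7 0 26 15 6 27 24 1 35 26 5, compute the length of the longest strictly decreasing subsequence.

Let dp[i] be the longest decreasing subsequence ending at position i. Then dp = [1, 2, 2, 3, 4, 2, 5, 1, 3, 4, 2, 3, 4, 2, 3, 5, 1, 3, 5].
The maximum is 5; one witness is 20, 10, 3, -1, -2 at positions 1,2,4,5,7.

5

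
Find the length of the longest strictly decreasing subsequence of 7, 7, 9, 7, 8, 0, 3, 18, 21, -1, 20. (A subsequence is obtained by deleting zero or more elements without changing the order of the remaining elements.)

4

Scanning left to right, the best length ending at each element is: 7→1, 7→1, 9→1, 7→2, 8→2, 0→3, 3→3, 18→1, 21→1, -1→4, 20→2.
So the longest decreasing subsequence has length 4, e.g. 9, 7, 0, -1.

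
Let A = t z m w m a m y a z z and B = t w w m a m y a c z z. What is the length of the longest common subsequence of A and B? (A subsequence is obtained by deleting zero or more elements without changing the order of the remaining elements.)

Backtracking the LCS table gives one alignment: t (A1,B1) → w (A4,B3) → m (A5,B4) → a (A6,B5) → m (A7,B6) → y (A8,B7) → a (A9,B8) → z (A10,B10) → z (A11,B11).
So the longest common subsequence has length 9.

9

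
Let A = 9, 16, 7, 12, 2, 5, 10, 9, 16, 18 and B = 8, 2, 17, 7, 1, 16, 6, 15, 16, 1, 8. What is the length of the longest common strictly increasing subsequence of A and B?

2

For each value that appears in both, track the longest common increasing run ending there.
The best achievable length is 2; one witness is 2, 16 (A-positions 5,9, B-positions 2,6).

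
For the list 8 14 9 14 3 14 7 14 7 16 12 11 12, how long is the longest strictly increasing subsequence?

Let dp[i] be the longest increasing subsequence ending at position i. Then dp = [1, 2, 2, 3, 1, 3, 2, 3, 2, 4, 3, 3, 4].
The maximum is 4; one witness is 8, 9, 14, 16 at positions 1,3,4,10.

4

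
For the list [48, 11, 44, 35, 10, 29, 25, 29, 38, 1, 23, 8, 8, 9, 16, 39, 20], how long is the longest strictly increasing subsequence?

5

Let dp[i] be the longest increasing subsequence ending at position i. Then dp = [1, 1, 2, 2, 1, 2, 2, 3, 4, 1, 2, 2, 2, 3, 4, 5, 5].
The maximum is 5; one witness is 11, 25, 29, 38, 39 at positions 2,7,8,9,16.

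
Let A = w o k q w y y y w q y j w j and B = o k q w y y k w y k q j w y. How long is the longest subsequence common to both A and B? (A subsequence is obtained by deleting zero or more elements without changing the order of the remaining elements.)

Backtracking the LCS table gives one alignment: o (A2,B1) → k (A3,B2) → q (A4,B3) → w (A5,B4) → y (A6,B5) → y (A7,B6) → y (A8,B9) → q (A10,B11) → j (A12,B12) → w (A13,B13).
So the longest common subsequence has length 10.

10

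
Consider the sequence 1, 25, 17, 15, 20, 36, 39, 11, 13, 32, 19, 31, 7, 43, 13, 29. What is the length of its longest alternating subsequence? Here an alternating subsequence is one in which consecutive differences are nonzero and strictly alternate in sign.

Track the best alternating length ending on an up-step vs a down-step at each position: up/down = 1/1, 2/1, 2/3, 2/3, 4/3, 4/1, 4/1, 2/5, 6/5, 6/5, 6/7, 8/7, 2/9, 10/1, 10/11, 12/11.
The maximum over both is 12; one such subsequence is 1, 25, 17, 20, 11, 32, 19, 31, 7, 43, 13, 29.

12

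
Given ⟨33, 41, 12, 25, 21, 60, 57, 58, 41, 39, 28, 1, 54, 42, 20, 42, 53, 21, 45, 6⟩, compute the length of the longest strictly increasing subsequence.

5

Let dp[i] be the longest increasing subsequence ending at position i. Then dp = [1, 2, 1, 2, 2, 3, 3, 4, 3, 3, 3, 1, 4, 4, 2, 4, 5, 3, 5, 2].
The maximum is 5; one witness is 12, 25, 41, 42, 53 at positions 3,4,9,14,17.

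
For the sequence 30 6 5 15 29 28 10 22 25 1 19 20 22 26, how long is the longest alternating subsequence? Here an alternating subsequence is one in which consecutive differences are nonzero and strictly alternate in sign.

A longest alternating subsequence is 30, 6, 15, 10, 22, 1, 19 (positions 1,2,4,7,8,10,11); its 6 consecutive differences strictly alternate in sign, and length 7 is optimal.

7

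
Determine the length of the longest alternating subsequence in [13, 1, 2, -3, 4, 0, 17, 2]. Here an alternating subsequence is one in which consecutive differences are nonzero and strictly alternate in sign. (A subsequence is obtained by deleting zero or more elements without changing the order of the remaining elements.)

8

Track the best alternating length ending on an up-step vs a down-step at each position: up/down = 1/1, 1/2, 3/2, 1/4, 5/2, 5/6, 7/1, 7/8.
The maximum over both is 8; one such subsequence is 13, 1, 2, -3, 4, 0, 17, 2.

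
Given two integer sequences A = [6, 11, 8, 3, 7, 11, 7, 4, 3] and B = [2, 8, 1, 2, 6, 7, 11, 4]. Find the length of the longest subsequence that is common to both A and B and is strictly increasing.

For each value that appears in both, track the longest common increasing run ending there.
The best achievable length is 3; one witness is 6, 7, 11 (A-positions 1,5,6, B-positions 5,6,7).

3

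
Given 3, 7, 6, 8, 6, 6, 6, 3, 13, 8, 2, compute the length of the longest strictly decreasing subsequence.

4

Scanning left to right, the best length ending at each element is: 3→1, 7→1, 6→2, 8→1, 6→2, 6→2, 6→2, 3→3, 13→1, 8→2, 2→4.
So the longest decreasing subsequence has length 4, e.g. 7, 6, 3, 2.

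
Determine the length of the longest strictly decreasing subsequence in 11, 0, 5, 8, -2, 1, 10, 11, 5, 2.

4

One longest decreasing subsequence is 11, 8, 5, 2 (positions 1,4,9,10), of length 4; no longer one exists.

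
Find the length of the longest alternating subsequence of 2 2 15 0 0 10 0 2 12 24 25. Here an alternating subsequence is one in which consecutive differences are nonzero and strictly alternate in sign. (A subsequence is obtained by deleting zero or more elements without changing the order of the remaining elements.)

6

Track the best alternating length ending on an up-step vs a down-step at each position: up/down = 1/1, 1/1, 2/1, 1/3, 1/3, 4/3, 1/5, 6/5, 6/3, 6/1, 6/1.
The maximum over both is 6; one such subsequence is 2, 15, 0, 10, 0, 2.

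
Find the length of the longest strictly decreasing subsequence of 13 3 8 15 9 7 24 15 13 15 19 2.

4

Scanning left to right, the best length ending at each element is: 13→1, 3→2, 8→2, 15→1, 9→2, 7→3, 24→1, 15→2, 13→3, 15→2, 19→2, 2→4.
So the longest decreasing subsequence has length 4, e.g. 13, 8, 7, 2.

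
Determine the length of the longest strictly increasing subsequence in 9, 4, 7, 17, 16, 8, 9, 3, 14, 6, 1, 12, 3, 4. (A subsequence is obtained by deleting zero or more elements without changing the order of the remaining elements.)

5

Let dp[i] be the longest increasing subsequence ending at position i. Then dp = [1, 1, 2, 3, 3, 3, 4, 1, 5, 2, 1, 5, 2, 3].
The maximum is 5; one witness is 4, 7, 8, 9, 14 at positions 2,3,6,7,9.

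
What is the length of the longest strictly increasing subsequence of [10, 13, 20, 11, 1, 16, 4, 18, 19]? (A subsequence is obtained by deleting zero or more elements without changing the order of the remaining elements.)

One longest increasing subsequence is 10, 13, 16, 18, 19 (positions 1,2,6,8,9), of length 5; no longer one exists.

5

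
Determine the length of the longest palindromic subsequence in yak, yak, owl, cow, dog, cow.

One longest palindromic subsequence is cow dog cow (positions 4,5,6); it reads the same forward and backward, and the interval DP gives dp[1][6] = 3.

3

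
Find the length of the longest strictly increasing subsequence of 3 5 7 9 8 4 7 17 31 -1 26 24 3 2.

6

One longest increasing subsequence is 3, 5, 7, 9, 17, 31 (positions 1,2,3,4,8,9), of length 6; no longer one exists.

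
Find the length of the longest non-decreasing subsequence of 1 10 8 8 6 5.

3

Scanning left to right, the best length ending at each element is: 1→1, 10→2, 8→2, 8→3, 6→2, 5→2.
So the longest non-decreasing subsequence has length 3, e.g. 1, 8, 8.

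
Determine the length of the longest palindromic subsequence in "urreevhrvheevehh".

7

One longest palindromic subsequence is hhevehh (positions 7,10,11,13,14,15,16); it reads the same forward and backward, and the interval DP gives dp[1][16] = 7.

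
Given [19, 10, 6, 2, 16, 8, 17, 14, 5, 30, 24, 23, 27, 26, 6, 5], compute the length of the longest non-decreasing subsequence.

One longest non-decreasing subsequence is 10, 16, 17, 24, 27 (positions 2,5,7,11,13), of length 5; no longer one exists.

5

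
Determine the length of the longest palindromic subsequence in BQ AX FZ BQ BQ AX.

One longest palindromic subsequence is AX BQ BQ AX (positions 2,4,5,6); it reads the same forward and backward, and the interval DP gives dp[1][6] = 4.

4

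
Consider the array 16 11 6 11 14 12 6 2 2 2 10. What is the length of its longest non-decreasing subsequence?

Let dp[i] be the longest non-decreasing subsequence ending at position i. Then dp = [1, 1, 1, 2, 3, 3, 2, 1, 2, 3, 4].
The maximum is 4; one witness is 2, 2, 2, 10 at positions 8,9,10,11.

4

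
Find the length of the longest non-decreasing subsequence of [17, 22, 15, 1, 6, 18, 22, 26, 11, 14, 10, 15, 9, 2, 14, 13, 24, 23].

6

Let dp[i] be the longest non-decreasing subsequence ending at position i. Then dp = [1, 2, 1, 1, 2, 3, 4, 5, 3, 4, 3, 5, 3, 2, 5, 4, 6, 6].
The maximum is 6; one witness is 1, 6, 11, 14, 15, 24 at positions 4,5,9,10,12,17.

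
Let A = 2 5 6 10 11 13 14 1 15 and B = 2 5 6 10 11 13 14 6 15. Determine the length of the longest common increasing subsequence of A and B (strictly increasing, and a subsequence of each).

8

For each value that appears in both, track the longest common increasing run ending there.
The best achievable length is 8; one witness is 2, 5, 6, 10, 11, 13, 14, 15 (A-positions 1,2,3,4,5,6,7,9, B-positions 1,2,3,4,5,6,7,9).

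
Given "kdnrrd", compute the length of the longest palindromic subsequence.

4

Using dp[i][j] = 2 + dp[i+1][j−1] if the ends match, else max(dp[i+1][j], dp[i][j−1]):
dp[1][6] = 4. A witness is drrd at positions 2,4,5,6.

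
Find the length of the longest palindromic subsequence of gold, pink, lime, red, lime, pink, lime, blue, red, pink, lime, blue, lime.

7

One longest palindromic subsequence is lime lime pink red pink lime lime (positions 3,5,6,9,10,11,13); it reads the same forward and backward, and the interval DP gives dp[1][13] = 7.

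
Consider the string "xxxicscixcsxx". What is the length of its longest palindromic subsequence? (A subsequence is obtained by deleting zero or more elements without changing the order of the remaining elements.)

One longest palindromic subsequence is xxxicscixxx (positions 1,2,3,4,5,6,7,8,9,12,13); it reads the same forward and backward, and the interval DP gives dp[1][13] = 11.

11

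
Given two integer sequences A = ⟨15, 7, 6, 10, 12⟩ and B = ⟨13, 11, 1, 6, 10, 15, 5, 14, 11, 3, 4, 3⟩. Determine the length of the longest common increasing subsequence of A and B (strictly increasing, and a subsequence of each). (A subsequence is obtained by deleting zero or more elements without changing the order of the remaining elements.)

For each value that appears in both, track the longest common increasing run ending there.
The best achievable length is 2; one witness is 6, 10 (A-positions 3,4, B-positions 4,5).

2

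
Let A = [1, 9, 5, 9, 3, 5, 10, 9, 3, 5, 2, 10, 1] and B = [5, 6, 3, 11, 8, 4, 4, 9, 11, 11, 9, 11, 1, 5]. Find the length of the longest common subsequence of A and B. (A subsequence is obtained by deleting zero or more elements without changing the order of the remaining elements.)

4

A longest common subsequence is 5, 9, 9, 5 (length 4); the LCS DP confirms no longer common subsequence exists.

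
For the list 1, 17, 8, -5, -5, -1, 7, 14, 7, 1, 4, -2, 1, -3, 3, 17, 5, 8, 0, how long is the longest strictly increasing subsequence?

6

Let dp[i] be the longest increasing subsequence ending at position i. Then dp = [1, 2, 2, 1, 1, 2, 3, 4, 3, 3, 4, 2, 3, 2, 4, 5, 5, 6, 3].
The maximum is 6; one witness is -5, -1, 1, 4, 5, 8 at positions 4,6,10,11,17,18.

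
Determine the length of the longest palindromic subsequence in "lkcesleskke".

One longest palindromic subsequence is esese (positions 4,5,7,8,11); it reads the same forward and backward, and the interval DP gives dp[1][11] = 5.

5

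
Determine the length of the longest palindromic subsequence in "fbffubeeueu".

One longest palindromic subsequence is ueueu (positions 5,7,9,10,11); it reads the same forward and backward, and the interval DP gives dp[1][11] = 5.

5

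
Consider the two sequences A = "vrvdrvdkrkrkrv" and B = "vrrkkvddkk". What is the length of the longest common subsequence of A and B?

7

A longest common subsequence is vrvddkk (length 7); the LCS DP confirms no longer common subsequence exists.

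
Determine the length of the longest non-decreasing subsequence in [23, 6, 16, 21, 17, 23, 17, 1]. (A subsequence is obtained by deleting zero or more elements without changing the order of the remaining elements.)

4

One longest non-decreasing subsequence is 6, 16, 21, 23 (positions 2,3,4,6), of length 4; no longer one exists.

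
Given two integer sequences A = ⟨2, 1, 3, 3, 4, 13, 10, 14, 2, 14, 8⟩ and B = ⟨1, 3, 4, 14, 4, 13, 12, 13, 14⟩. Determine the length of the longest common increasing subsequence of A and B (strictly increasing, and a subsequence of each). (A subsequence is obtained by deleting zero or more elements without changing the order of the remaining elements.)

A longest common strictly increasing subsequence is 1, 3, 4, 13, 14 (length 5); it appears in order in both A and B, and no longer such subsequence exists.

5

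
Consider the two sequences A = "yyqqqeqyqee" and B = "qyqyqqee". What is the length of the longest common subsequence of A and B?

A longest common subsequence is yyqqee (length 6); the LCS DP confirms no longer common subsequence exists.

6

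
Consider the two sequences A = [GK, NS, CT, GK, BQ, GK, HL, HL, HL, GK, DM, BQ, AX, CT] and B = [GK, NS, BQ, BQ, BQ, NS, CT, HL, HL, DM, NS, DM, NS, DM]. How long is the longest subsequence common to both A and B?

6

A longest common subsequence is GK, NS, CT, HL, HL, DM (length 6); the LCS DP confirms no longer common subsequence exists.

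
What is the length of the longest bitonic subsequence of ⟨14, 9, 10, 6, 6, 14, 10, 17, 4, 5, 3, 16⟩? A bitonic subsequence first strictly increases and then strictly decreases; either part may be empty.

6

Let inc[i] be the LIS ending at i and dec[i] the longest strictly decreasing subsequence starting at i. inc = [1, 1, 2, 1, 1, 3, 2, 4, 1, 2, 1, 4], dec = [5, 4, 4, 3, 3, 4, 3, 3, 2, 2, 1, 1].
max_i inc[i]+dec[i]−1 = 6, with one witness 9, 10, 14, 10, 5, 3.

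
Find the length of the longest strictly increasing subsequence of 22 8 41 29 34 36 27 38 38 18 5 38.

5

Scanning left to right, the best length ending at each element is: 22→1, 8→1, 41→2, 29→2, 34→3, 36→4, 27→2, 38→5, 38→5, 18→2, 5→1, 38→5.
So the longest increasing subsequence has length 5, e.g. 22, 29, 34, 36, 38.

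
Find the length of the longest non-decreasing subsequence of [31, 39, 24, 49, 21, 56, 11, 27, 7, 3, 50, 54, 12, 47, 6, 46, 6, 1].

5

Let dp[i] be the longest non-decreasing subsequence ending at position i. Then dp = [1, 2, 1, 3, 1, 4, 1, 2, 1, 1, 4, 5, 2, 3, 2, 3, 3, 1].
The maximum is 5; one witness is 31, 39, 49, 50, 54 at positions 1,2,4,11,12.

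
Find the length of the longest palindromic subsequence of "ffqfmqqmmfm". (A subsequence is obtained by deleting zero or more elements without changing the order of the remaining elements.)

One longest palindromic subsequence is fmqqmf (positions 4,5,6,7,9,10); it reads the same forward and backward, and the interval DP gives dp[1][11] = 6.

6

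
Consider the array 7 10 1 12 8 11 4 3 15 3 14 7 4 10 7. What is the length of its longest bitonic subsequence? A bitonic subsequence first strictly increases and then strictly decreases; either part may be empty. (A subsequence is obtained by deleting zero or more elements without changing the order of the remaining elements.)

7

Let inc[i] be the LIS ending at i and dec[i] the longest strictly decreasing subsequence starting at i. inc = [1, 2, 1, 3, 2, 3, 2, 2, 4, 2, 4, 3, 3, 4, 4], dec = [3, 4, 1, 4, 3, 3, 2, 1, 4, 1, 3, 2, 1, 2, 1].
max_i inc[i]+dec[i]−1 = 7, with one witness 7, 10, 12, 15, 14, 10, 7.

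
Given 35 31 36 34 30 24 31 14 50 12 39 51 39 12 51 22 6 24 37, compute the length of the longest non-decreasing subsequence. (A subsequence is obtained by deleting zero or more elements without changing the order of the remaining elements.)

5

Scanning left to right, the best length ending at each element is: 35→1, 31→1, 36→2, 34→2, 30→1, 24→1, 31→2, 14→1, 50→3, 12→1, 39→3, 51→4, 39→4, 12→2, 51→5, 22→3, 6→1, 24→4, 37→5.
So the longest non-decreasing subsequence has length 5, e.g. 35, 36, 50, 51, 51.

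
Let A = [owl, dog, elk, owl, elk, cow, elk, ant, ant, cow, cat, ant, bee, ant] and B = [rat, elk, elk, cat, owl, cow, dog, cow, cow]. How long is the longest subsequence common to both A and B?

4

Backtracking the LCS table gives one alignment: owl (A1,B5) → dog (A2,B7) → cow (A6,B8) → cow (A10,B9).
So the longest common subsequence has length 4.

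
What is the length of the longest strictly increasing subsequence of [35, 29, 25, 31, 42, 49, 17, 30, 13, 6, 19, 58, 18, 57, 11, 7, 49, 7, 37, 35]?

Let dp[i] be the longest increasing subsequence ending at position i. Then dp = [1, 1, 1, 2, 3, 4, 1, 2, 1, 1, 2, 5, 2, 5, 2, 2, 4, 2, 3, 3].
The maximum is 5; one witness is 29, 31, 42, 49, 58 at positions 2,4,5,6,12.

5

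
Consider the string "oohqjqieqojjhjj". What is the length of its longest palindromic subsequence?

7

One longest palindromic subsequence is hjqeqjh (positions 3,5,6,8,9,12,13); it reads the same forward and backward, and the interval DP gives dp[1][15] = 7.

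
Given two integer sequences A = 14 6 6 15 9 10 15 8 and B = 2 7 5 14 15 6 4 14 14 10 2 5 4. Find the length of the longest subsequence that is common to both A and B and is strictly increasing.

2

For each value that appears in both, track the longest common increasing run ending there.
The best achievable length is 2; one witness is 14, 15 (A-positions 1,4, B-positions 4,5).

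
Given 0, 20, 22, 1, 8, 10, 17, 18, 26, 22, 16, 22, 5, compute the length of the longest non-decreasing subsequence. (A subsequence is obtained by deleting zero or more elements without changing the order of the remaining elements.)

8

One longest non-decreasing subsequence is 0, 1, 8, 10, 17, 18, 22, 22 (positions 1,4,5,6,7,8,10,12), of length 8; no longer one exists.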